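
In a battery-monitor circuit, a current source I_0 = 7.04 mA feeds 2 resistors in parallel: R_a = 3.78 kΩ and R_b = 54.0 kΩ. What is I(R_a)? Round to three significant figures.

I ≈ 6.58 mA

Two-branch current divider: I_k = I_0 · R_other/(R_1 + R_2).
I(R_a) = 7.04 × 54.0/(3.78 + 54.0) = 7.04 × 0.9346 = 6.579 mA.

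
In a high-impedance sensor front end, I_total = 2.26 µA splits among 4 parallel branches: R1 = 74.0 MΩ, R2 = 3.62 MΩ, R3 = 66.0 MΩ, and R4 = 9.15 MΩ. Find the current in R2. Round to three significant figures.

I ≈ 1.51 µA

Total conductance ΣG = 1/74.0 + 1/3.62 + 1/66.0 + 1/9.15 = 0.4142 (units of 1/MΩ).
Current divider: I(R2) = I_total · G_k/ΣG = 2.26 × (0.2762/0.4142) = 2.26 × 0.6669 = 1.507 µA.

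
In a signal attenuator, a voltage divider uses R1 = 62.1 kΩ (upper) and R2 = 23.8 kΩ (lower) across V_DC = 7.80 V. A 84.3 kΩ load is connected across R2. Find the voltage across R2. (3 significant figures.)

V_out ≈ 1.79 V

First combine the lower leg with the load: R2 ‖ R_L = 18.56 kΩ.
Then V_out = V_DC · R2'/(R1 + R2') = 7.80 × 18.56/80.66 = 1.795 V.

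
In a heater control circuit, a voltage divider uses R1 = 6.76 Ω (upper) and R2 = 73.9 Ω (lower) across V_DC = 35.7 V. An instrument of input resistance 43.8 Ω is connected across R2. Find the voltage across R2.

V_out ≈ 28.7 V

The load sits in parallel with R2, giving an effective lower resistance R2' = R2·R_L/(R2+R_L) = 27.50 Ω.
Now apply the divider: V_out = 35.7 × 0.8027 = 28.66 V.
(Unloaded it would be 32.7 V; the load pulls it down.)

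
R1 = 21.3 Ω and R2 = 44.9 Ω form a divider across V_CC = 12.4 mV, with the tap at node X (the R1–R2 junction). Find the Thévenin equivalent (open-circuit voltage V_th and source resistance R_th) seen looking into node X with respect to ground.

V_th ≈ 8.41 mV, R_th ≈ 14.4 Ω

Open-circuit (no load on X): V_th = V_CC · R2/(R1 + R2) = 12.4 × 44.9/(21.30 + 44.9) = 8.410 mV.
Zeroing V_CC shorts the top of R1 to ground, so R_th = R1 ‖ R2 = 14.45 Ω.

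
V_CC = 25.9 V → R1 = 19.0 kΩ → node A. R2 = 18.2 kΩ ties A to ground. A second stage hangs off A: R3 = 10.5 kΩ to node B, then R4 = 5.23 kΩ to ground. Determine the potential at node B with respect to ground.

V_B ≈ 2.65 V

Node A sees R2 in parallel with the series input of stage 2, R3 + R4 = 15.73 kΩ.
R2 ‖ (R3+R4) = 8.438 kΩ.
So V_A = 25.9 × 0.3075 = 7.965 V.
Then the unloaded second divider: V_B = V_A × R4/(R3+R4) = 7.965 × 0.3325 = 2.648 V.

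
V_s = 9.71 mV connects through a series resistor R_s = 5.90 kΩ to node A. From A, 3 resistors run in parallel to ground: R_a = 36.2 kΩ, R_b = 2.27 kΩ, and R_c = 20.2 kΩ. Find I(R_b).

I ≈ 1.06 µA

Parallel bank: R_p = 1/(1/36.2 + 1/2.27 + 1/20.2) = 1.932 kΩ.
V_A by voltage divider: V_A = 9.71 × 1.932/(5.90 + 1.932) = 2.395 mV.
I(R_b) = V_A / R_b = 2.395/2.27 = 1.055 µA.
(Check via current divider: I_total = 1.240 µA; share G_k/ΣG = 0.8510 → same result.)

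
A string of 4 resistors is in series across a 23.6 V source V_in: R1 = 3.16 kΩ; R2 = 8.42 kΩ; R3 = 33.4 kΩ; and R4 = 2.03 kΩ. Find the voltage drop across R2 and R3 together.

V ≈ 21.0 V

Series total: ΣR = 3.16 + 8.42 + 33.4 + 2.03 = 47.01 kΩ.
R_{R2..R3} = 8.42 + 33.4 = 41.82 kΩ.
Voltage divider: V = V_in · (41.82 / 47.01) = 23.6 × 0.8896 = 20.99 V.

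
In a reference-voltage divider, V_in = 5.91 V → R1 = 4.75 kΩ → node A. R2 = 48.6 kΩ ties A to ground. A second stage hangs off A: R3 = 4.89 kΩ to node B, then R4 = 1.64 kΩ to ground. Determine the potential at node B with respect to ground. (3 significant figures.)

V_B ≈ 0.813 V

Looking into the second stage from A: R3 + R4 = 6.530 kΩ appears in parallel with R2.
R2 ‖ (R3+R4) = 5.757 kΩ.
So V_A = 5.91 × 0.5479 = 3.238 V.
V_B = V_A × 0.2511 = 0.8132 V.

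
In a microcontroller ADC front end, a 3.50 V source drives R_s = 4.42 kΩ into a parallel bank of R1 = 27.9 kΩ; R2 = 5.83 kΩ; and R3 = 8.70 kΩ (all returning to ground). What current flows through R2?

I ≈ 0.248 mA

Equivalent of the parallel group: R_p = 3.103 kΩ.
V_A = 3.50 × 3.103/7.523 = 1.444 V.
I(R2) = V_A / R2 = 1.444/5.83 = 0.2476 mA.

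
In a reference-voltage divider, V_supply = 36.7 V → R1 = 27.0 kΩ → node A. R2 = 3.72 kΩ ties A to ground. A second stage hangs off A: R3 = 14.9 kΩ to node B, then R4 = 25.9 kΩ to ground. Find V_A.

The second stage (R3 + R4 = 40.80 kΩ) loads node A in parallel with R2.
Effective lower resistance at A: R2 ‖ 40.80 = 3.409 kΩ.
V_A = 36.7 × 3.409/(27.0 + 3.409) = 4.114 V.

V_A ≈ 4.11 V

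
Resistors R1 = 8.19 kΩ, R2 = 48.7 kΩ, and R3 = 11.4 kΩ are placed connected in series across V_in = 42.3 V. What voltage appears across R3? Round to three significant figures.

Series total: ΣR = 8.19 + 48.7 + 11.4 = 68.29 kΩ.
V = V_in · R/ΣR = 42.3 × 0.1669 = 7.061 V.

V ≈ 7.06 V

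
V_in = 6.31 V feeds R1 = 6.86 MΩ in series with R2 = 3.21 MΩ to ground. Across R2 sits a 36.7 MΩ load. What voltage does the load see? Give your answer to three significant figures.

V_out ≈ 1.90 V

The load sits in parallel with R2, giving an effective lower resistance R2' = R2·R_L/(R2+R_L) = 2.952 MΩ.
Then V_out = V_in · R2'/(R1 + R2') = 6.31 × 2.952/9.812 = 1.898 V.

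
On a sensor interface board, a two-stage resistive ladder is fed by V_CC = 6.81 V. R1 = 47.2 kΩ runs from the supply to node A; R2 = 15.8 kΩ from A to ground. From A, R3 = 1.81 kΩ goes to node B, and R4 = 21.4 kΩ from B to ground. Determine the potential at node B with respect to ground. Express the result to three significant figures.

V_B ≈ 1.04 V

Looking into the second stage from A: R3 + R4 = 23.21 kΩ appears in parallel with R2.
Effective lower resistance at A: R2 ‖ 23.21 = 9.401 kΩ.
First divider: V_A = V_CC · 9.401/(47.2 + 9.401) = 1.131 V.
Then the unloaded second divider: V_B = V_A × R4/(R3+R4) = 1.131 × 0.9220 = 1.043 V.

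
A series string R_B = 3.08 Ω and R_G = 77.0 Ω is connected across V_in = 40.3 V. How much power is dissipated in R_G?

ΣR = 80.08 Ω → I = 40.3/80.08 = 0.5032 A.
P(R_G) = I²·R_G = (0.5032)² × 77.0 = 19.50 W.

P ≈ 19.5 W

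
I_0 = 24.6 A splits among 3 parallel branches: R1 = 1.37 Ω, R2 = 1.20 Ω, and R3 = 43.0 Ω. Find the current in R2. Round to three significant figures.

Conductances: ΣG = 1/1.37 + 1/1.20 + 1/43.0 = 1.587 (1/Ω).
By the current-divider rule, I = I_0 · G_k/ΣG = 24.6 × 0.5253 = 12.92 A.

I ≈ 12.9 A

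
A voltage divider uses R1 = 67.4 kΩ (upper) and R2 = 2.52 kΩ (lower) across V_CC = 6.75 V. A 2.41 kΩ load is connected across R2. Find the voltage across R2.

V_out ≈ 0.121 V

First combine the lower leg with the load: R2 ‖ R_L = 1.232 kΩ.
Then V_out = V_CC · R2'/(R1 + R2') = 6.75 × 1.232/68.63 = 0.1212 V.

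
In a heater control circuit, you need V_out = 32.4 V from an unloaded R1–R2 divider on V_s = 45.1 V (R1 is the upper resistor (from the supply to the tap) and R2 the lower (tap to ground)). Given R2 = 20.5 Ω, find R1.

R1 ≈ 8.04 Ω

The divider ratio is R2/(R1+R2) = 32.4/45.1 = 0.7184.
Rearranging, R1 = R2·(1−k)/k = 20.5 × 0.3920 = 8.035 Ω.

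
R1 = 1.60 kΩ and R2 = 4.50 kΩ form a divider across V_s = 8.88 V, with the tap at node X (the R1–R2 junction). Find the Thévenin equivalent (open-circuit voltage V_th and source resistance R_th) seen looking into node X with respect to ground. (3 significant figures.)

Open-circuit (no load on X): V_th = V_s · R2/(R1 + R2) = 8.88 × 4.50/(1.600 + 4.50) = 6.551 V.
Zeroing V_s shorts the top of R1 to ground, so R_th = R1 ‖ R2 = 1.180 kΩ.

V_th ≈ 6.55 V, R_th ≈ 1.18 kΩ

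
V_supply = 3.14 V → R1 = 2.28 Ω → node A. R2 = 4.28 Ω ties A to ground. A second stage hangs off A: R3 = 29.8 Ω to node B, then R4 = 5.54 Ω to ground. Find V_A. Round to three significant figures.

V_A ≈ 1.97 V

The second stage (R3 + R4 = 35.34 Ω) loads node A in parallel with R2.
Effective lower resistance at A: R2 ‖ 35.34 = 3.818 Ω.
V_A = 3.14 × 3.818/(2.28 + 3.818) = 1.966 V.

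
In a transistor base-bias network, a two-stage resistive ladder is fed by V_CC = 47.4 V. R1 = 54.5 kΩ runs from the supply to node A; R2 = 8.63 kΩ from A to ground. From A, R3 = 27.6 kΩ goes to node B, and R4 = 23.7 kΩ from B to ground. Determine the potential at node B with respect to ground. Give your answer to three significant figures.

V_B ≈ 2.61 V

Node A sees R2 in parallel with the series input of stage 2, R3 + R4 = 51.30 kΩ.
Effective lower resistance at A: R2 ‖ 51.30 = 7.387 kΩ.
V_A = 47.4 × 7.387/(54.5 + 7.387) = 5.658 V.
V_B = V_A × 0.4620 = 2.614 V.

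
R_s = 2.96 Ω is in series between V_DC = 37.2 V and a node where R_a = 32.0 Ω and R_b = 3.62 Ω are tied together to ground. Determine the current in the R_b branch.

Combine the parallel branches: R_p = (1/32.0 + 1/3.62)⁻¹ = 3.252 Ω.
V_A = 37.2 × 3.252/6.212 = 19.47 V.
Branch current I = V_A/R_b = 19.47/3.62 = 5.380 A.
(Check via current divider: I_total = 5.988 A; share G_k/ΣG = 0.8984 → same result.)

I ≈ 5.38 A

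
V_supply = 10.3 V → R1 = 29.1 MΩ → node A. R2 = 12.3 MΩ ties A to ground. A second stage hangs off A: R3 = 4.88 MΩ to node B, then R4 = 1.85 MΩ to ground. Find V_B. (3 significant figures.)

Node A sees R2 in parallel with the series input of stage 2, R3 + R4 = 6.730 MΩ.
R2 ‖ (R3+R4) = 4.350 MΩ.
So V_A = 10.3 × 0.1300 = 1.339 V.
V_B = V_A × 0.2749 = 0.3682 V.

V_B ≈ 0.368 V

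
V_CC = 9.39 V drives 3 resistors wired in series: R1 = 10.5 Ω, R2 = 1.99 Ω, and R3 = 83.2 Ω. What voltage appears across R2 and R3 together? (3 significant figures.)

Total series resistance ΣR = 10.5 + 1.99 + 83.2 = 95.69 Ω.
R_{R2..R3} = 1.99 + 83.2 = 85.19 Ω.
V = V_CC · R/ΣR = 9.39 × 0.8903 = 8.360 V.

V ≈ 8.36 V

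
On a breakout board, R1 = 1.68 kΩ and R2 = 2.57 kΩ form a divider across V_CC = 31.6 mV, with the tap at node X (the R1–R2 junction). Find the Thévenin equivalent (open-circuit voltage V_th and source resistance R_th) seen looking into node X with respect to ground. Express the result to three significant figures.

V_th is the unloaded tap voltage: V_CC · R2/(R1+R2) = 31.6 × 0.6047 = 19.11 mV.
Looking into X with the source shorted: R_th = R1·R2/(R1+R2) = 1.680 × 2.57/4.250 = 1.016 kΩ.

V_th ≈ 19.1 mV, R_th ≈ 1.02 kΩ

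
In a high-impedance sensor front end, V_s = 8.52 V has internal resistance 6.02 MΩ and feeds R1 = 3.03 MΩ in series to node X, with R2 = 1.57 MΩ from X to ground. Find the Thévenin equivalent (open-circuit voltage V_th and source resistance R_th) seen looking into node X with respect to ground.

V_th ≈ 1.26 V, R_th ≈ 1.34 MΩ

R1' = 6.02 + 3.03 = 9.050 MΩ (source resistance + R1).
Open-circuit (no load on X): V_th = V_s · R2/(R1' + R2) = 8.52 × 1.57/(9.050 + 1.57) = 1.260 V.
With V_s suppressed (replaced by a short), R_th = R1' ‖ R2 = (9.050 × 1.57)/(9.050 + 1.57) = 1.338 MΩ.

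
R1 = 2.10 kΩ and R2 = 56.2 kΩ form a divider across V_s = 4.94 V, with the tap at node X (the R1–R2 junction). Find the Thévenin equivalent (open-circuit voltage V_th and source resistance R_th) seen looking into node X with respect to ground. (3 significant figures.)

With X open, the divider is unloaded: V_th = 4.94 × 56.2/58.30 = 4.762 V.
With V_s suppressed (replaced by a short), R_th = R1 ‖ R2 = (2.100 × 56.2)/(2.100 + 56.2) = 2.024 kΩ.

V_th ≈ 4.76 V, R_th ≈ 2.02 kΩ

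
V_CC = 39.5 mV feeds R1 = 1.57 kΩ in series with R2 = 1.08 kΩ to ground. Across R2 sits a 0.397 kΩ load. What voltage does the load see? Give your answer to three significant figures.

V_out ≈ 6.16 mV

R2 ‖ R_L = (1.08 × 0.397)/(1.08 + 0.397) = 0.2903 kΩ.
Then V_out = V_CC · R2'/(R1 + R2') = 39.5 × 0.2903/1.860 = 6.164 mV.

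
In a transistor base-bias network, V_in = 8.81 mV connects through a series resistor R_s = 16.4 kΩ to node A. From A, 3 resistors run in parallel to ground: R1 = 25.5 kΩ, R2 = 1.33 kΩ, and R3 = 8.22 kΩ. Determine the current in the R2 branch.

Equivalent of the parallel group: R_p = 1.096 kΩ.
Node voltage V_A = V_in · R_p/(R_s + R_p) = 8.81 × 0.06262 = 0.5517 mV.
Branch current I = V_A/R2 = 0.5517/1.33 = 0.4148 µA.

I ≈ 0.415 µA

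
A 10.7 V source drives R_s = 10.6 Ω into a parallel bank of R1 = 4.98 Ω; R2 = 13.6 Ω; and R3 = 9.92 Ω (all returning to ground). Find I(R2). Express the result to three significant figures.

I ≈ 0.158 A

Equivalent of the parallel group: R_p = 2.666 Ω.
Node voltage V_A = V_CC · R_p/(R_s + R_p) = 10.7 × 0.2009 = 2.150 V.
Branch current I = V_A/R2 = 2.150/13.6 = 0.1581 A.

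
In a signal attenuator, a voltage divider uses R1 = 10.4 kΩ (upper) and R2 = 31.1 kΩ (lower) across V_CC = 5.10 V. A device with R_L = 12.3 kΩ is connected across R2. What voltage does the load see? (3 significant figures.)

The load sits in parallel with R2, giving an effective lower resistance R2' = R2·R_L/(R2+R_L) = 8.814 kΩ.
Voltage divider with the loaded lower leg: V_out = 5.10 × 8.814/(10.4 + 8.814) = 5.10 × 0.4587 = 2.340 V.
(Unloaded it would be 3.82 V; the load pulls it down.)

V_out ≈ 2.34 V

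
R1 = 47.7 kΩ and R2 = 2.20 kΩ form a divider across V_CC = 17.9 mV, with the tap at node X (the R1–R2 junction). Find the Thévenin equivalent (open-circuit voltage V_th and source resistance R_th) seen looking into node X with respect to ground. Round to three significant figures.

Open-circuit (no load on X): V_th = V_CC · R2/(R1 + R2) = 17.9 × 2.20/(47.70 + 2.20) = 0.7892 mV.
With V_CC suppressed (replaced by a short), R_th = R1 ‖ R2 = (47.70 × 2.20)/(47.70 + 2.20) = 2.103 kΩ.

V_th ≈ 0.789 mV, R_th ≈ 2.10 kΩ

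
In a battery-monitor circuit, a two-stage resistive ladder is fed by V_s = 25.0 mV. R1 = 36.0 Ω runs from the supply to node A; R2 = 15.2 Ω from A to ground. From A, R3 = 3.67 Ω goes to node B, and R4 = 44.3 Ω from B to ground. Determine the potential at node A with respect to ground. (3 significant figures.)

V_A ≈ 6.07 mV

The second stage (R3 + R4 = 47.97 Ω) loads node A in parallel with R2.
R2 ‖ (R3+R4) = 11.54 Ω.
V_A = 25.0 × 11.54/(36.0 + 11.54) = 6.070 mV.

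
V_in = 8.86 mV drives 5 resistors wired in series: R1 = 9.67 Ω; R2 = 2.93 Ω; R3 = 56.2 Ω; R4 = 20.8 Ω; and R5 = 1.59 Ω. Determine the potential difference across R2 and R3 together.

Total series resistance ΣR = 9.67 + 2.93 + 56.2 + 20.8 + 1.59 = 91.19 Ω.
R_{R2..R3} = 2.93 + 56.2 = 59.13 Ω.
By the voltage-divider rule, V = 8.86 × 59.13/91.19 = 5.745 mV.

V ≈ 5.75 mV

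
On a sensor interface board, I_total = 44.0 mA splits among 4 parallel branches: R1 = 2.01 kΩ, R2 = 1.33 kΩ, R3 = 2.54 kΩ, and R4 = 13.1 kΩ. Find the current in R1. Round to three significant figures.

Total conductance ΣG = 1/2.01 + 1/1.33 + 1/2.54 + 1/13.1 = 1.719 (units of 1/kΩ).
R1 takes the fraction G_k/ΣG = 0.4975/1.719 = 0.2893, so I = 44.0 × 0.2893 = 12.73 mA.

I ≈ 12.7 mA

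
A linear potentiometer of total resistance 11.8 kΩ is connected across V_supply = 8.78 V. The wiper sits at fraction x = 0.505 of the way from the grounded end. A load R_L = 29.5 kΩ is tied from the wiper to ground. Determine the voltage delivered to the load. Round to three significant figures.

V_out ≈ 4.03 V

Split the track: R_lower = x·R_p = 5.959 kΩ, R_upper = (1−x)·R_p = 5.841 kΩ.
Lower segment in parallel with the load: 5.959 ‖ 29.5 = 4.958 kΩ.
Loaded-divider output: V_out = 8.78 × 0.4591 = 4.031 V.
(Unloaded: V_out = x·V_supply = 4.43 V.)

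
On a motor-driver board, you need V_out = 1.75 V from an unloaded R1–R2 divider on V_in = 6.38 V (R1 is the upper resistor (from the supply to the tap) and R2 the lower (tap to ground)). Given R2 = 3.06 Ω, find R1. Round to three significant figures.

Required fraction k = V_out/V_in = 0.2743.
Rearranging, R1 = R2·(1−k)/k = 3.06 × 2.646 = 8.096 Ω.

R1 ≈ 8.10 Ω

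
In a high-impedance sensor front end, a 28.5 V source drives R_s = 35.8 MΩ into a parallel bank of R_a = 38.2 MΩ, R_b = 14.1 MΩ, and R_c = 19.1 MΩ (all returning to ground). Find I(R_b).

Combine the parallel branches: R_p = (1/38.2 + 1/14.1 + 1/19.1)⁻¹ = 6.691 MΩ.
V_A = 28.5 × 6.691/42.49 = 4.488 V.
I(R_b) = V_A / R_b = 4.488/14.1 = 0.3183 µA.
(Equivalently: I_total = 0.6707 µA, then current-divider fraction G_k/ΣG = 0.4745.)

I ≈ 0.318 µA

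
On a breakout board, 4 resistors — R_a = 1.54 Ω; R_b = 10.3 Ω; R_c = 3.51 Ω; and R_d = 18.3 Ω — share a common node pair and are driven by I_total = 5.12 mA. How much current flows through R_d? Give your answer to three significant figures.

Total conductance ΣG = 1/1.54 + 1/10.3 + 1/3.51 + 1/18.3 = 1.086 (units of 1/Ω).
By the current-divider rule, I = I_total · G_k/ΣG = 5.12 × 0.05032 = 0.2576 mA.

I ≈ 0.258 mA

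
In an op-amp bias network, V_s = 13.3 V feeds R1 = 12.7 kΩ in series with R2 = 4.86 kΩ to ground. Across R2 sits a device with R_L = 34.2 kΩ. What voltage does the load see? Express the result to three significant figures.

R2 ‖ R_L = (4.86 × 34.2)/(4.86 + 34.2) = 4.255 kΩ.
Now apply the divider: V_out = 13.3 × 0.2510 = 3.338 V.

V_out ≈ 3.34 V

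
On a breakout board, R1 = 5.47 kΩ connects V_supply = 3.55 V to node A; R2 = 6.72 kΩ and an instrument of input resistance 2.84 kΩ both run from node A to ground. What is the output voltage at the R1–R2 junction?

The load sits in parallel with R2, giving an effective lower resistance R2' = R2·R_L/(R2+R_L) = 1.996 kΩ.
Then V_out = V_supply · R2'/(R1 + R2') = 3.55 × 1.996/7.466 = 0.9492 V.
(Unloaded it would be 1.96 V; the load pulls it down.)

V_out ≈ 0.949 V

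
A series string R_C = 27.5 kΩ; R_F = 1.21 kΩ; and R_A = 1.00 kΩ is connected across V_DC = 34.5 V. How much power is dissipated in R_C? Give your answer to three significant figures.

P ≈ 37.1 mW

The common current is I = 34.5/29.71 = 1.161 mA.
P(R_C) = I²·R_C = (1.161)² × 27.5 = 37.08 mW.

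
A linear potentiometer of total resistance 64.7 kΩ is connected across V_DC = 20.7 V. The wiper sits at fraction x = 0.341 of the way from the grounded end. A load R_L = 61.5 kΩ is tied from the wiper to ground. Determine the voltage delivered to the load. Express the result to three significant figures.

Split the track: R_lower = x·R_p = 22.06 kΩ, R_upper = (1−x)·R_p = 42.64 kΩ.
Lower segment in parallel with the load: 22.06 ‖ 61.5 = 16.24 kΩ.
Loaded-divider output: V_out = 20.7 × 0.2758 = 5.709 V.

V_out ≈ 5.71 V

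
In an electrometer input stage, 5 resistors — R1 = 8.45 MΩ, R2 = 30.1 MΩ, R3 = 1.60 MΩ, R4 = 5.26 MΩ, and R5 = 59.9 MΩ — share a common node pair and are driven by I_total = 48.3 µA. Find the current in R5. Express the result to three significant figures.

I ≈ 0.820 µA

Total conductance ΣG = 1/8.45 + 1/30.1 + 1/1.60 + 1/5.26 + 1/59.9 = 0.9834 (units of 1/MΩ).
Current divider: I(R5) = I_total · G_k/ΣG = 48.3 × (0.01669/0.9834) = 48.3 × 0.01698 = 0.8200 µA.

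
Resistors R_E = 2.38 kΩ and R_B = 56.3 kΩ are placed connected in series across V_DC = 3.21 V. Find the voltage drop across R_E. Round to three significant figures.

V ≈ 0.130 V

ΣR = 2.38 + 56.3 = 58.68 kΩ.
V = V_DC · R/ΣR = 3.21 × 0.04056 = 0.1302 V.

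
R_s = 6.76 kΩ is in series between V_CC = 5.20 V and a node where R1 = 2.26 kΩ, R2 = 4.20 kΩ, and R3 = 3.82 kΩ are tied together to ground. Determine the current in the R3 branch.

Combine the parallel branches: R_p = (1/2.26 + 1/4.20 + 1/3.82)⁻¹ = 1.061 kΩ.
Node voltage V_A = V_CC · R_p/(R_s + R_p) = 5.20 × 0.1357 = 0.7055 V.
Branch current I = V_A/R3 = 0.7055/3.82 = 0.1847 mA.
(Equivalently: I_total = 0.6649 mA, then current-divider fraction G_k/ΣG = 0.2778.)

I ≈ 0.185 mA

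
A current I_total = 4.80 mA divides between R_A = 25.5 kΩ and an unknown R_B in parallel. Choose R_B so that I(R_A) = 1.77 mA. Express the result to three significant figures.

R_B ≈ 14.9 kΩ

The fraction through R_A equals R_B/(R_A+R_B).
1.77/4.80 = R_B/(R_A + R_B) → R_B = R_A · (0.3688)/(1 − 0.3688) = 25.5 × 0.5842 = 14.90 kΩ.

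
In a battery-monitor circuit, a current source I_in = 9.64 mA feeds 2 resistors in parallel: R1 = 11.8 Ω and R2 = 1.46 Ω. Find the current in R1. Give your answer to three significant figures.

For two parallel branches, I_k = I_in · (other R)/(sum of R).
I(R1) = 9.64 × 1.46/(11.8 + 1.46) = 9.64 × 0.1101 = 1.061 mA.

I ≈ 1.06 mA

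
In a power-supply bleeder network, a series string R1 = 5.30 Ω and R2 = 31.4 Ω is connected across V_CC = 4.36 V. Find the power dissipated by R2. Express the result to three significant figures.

The common current is I = 4.36/36.70 = 0.1188 A.
P = I²R = 0.01411 × 31.4 = 0.4432 W.

P ≈ 0.443 W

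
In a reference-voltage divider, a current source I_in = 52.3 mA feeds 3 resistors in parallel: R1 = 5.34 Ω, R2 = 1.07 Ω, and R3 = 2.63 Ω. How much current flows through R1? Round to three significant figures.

Total conductance ΣG = 1/5.34 + 1/1.07 + 1/2.63 = 1.502 (units of 1/Ω).
By the current-divider rule, I = I_in · G_k/ΣG = 52.3 × 0.1247 = 6.520 mA.

I ≈ 6.52 mA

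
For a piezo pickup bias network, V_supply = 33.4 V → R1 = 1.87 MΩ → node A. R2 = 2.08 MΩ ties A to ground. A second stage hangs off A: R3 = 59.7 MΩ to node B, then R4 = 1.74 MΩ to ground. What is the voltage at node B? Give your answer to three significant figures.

Node A sees R2 in parallel with the series input of stage 2, R3 + R4 = 61.44 MΩ.
Effective lower resistance at A: R2 ‖ 61.44 = 2.012 MΩ.
So V_A = 33.4 × 0.5183 = 17.31 V.
V_B = V_A × 0.02832 = 0.4902 V.

V_B ≈ 0.490 V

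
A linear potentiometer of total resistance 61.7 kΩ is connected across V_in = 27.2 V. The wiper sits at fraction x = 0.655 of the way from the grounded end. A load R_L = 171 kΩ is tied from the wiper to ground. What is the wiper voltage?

V_out ≈ 16.5 V

Split the track: R_lower = x·R_p = 40.41 kΩ, R_upper = (1−x)·R_p = 21.29 kΩ.
R_L loads the lower segment: effective lower R = 32.69 kΩ.
V_out = 27.2 × 32.69/(21.29 + 32.69) = 16.47 V.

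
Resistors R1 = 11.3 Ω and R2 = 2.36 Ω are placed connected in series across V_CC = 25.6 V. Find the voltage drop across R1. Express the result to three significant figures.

V ≈ 21.2 V

Total series resistance ΣR = 11.3 + 2.36 = 13.66 Ω.
Voltage divider: V = V_CC · (11.30 / 13.66) = 25.6 × 0.8272 = 21.18 V.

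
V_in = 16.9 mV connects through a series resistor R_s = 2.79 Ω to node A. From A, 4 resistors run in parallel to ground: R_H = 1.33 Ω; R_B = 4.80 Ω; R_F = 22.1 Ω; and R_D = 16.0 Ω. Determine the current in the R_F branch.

I ≈ 0.192 mA

Parallel bank: R_p = 1/(1/1.33 + 1/4.80 + 1/22.1 + 1/16.0) = 0.9364 Ω.
V_A = 16.9 × 0.9364/3.726 = 4.247 mV.
I(R_F) = V_A / R_F = 4.247/22.1 = 0.1922 mA.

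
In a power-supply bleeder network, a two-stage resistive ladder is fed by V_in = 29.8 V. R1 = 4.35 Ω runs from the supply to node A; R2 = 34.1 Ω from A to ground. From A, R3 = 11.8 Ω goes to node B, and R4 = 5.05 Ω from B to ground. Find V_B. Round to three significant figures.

Node A sees R2 in parallel with the series input of stage 2, R3 + R4 = 16.85 Ω.
R2 ‖ (R3+R4) = 11.28 Ω.
First divider: V_A = V_in · 11.28/(4.35 + 11.28) = 21.50 V.
V_B = V_A × 0.2997 = 6.445 V.

V_B ≈ 6.45 V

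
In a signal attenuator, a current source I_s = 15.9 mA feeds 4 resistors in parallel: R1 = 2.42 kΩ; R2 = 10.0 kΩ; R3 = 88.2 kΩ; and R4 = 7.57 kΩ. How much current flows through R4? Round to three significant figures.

I ≈ 3.20 mA

Total conductance ΣG = 1/2.42 + 1/10.0 + 1/88.2 + 1/7.57 = 0.6567 (units of 1/kΩ).
Current divider: I(R4) = I_s · G_k/ΣG = 15.9 × (0.1321/0.6567) = 15.9 × 0.2012 = 3.199 mA.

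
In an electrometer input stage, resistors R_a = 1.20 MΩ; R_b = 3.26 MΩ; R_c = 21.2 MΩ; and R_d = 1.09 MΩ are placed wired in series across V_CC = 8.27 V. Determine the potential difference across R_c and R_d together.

V ≈ 6.89 V

ΣR = 1.20 + 3.26 + 21.2 + 1.09 = 26.75 MΩ.
R_{R_c..R_d} = 21.2 + 1.09 = 22.29 MΩ.
Voltage divider: V = V_CC · (22.29 / 26.75) = 8.27 × 0.8333 = 6.891 V.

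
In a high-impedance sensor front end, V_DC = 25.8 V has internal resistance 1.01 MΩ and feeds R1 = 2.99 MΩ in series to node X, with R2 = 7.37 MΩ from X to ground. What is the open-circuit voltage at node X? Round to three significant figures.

V_th ≈ 16.7 V

R1' = 1.01 + 2.99 = 4.000 MΩ (source resistance + R1).
With X open, the divider is unloaded: V_th = 25.8 × 7.37/11.37 = 16.72 V.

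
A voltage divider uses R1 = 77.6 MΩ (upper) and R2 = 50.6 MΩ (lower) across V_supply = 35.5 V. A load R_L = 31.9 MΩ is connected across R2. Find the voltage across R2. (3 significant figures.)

V_out ≈ 7.15 V

First combine the lower leg with the load: R2 ‖ R_L = 19.57 MΩ.
Then V_out = V_supply · R2'/(R1 + R2') = 35.5 × 19.57/97.17 = 7.148 V.
(Unloaded it would be 14.0 V; the load pulls it down.)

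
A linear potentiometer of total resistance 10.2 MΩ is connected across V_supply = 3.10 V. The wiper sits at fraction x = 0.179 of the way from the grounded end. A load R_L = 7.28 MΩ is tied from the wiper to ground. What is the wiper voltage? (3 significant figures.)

The pot divides into 8.374 MΩ above the wiper and 1.826 MΩ below.
(x·R_p) ‖ R_L = 1.460 MΩ.
Then V_out = V_supply · 1.460/(8.374 + 1.460) = 0.4602 V.

V_out ≈ 0.460 V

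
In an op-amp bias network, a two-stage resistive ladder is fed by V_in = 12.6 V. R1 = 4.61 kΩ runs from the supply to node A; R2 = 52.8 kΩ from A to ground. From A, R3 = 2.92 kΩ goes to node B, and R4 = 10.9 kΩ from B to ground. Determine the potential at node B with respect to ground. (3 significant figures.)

V_B ≈ 6.99 V

The second stage (R3 + R4 = 13.82 kΩ) loads node A in parallel with R2.
R2 ‖ (R3+R4) = 10.95 kΩ.
V_A = 12.6 × 10.95/(4.61 + 10.95) = 8.868 V.
Stage 2 is unloaded, so V_B = V_A · R4/(R3+R4) = 8.868 × 10.9/13.82 = 6.994 V.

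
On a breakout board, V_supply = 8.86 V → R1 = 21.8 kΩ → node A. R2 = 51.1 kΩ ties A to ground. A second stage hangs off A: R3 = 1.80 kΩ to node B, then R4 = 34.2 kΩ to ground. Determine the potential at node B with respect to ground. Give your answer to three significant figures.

V_B ≈ 4.14 V

Looking into the second stage from A: R3 + R4 = 36.00 kΩ appears in parallel with R2.
R2 ‖ (R3+R4) = 21.12 kΩ.
So V_A = 8.86 × 0.4921 = 4.360 V.
Then the unloaded second divider: V_B = V_A × R4/(R3+R4) = 4.360 × 0.9500 = 4.142 V.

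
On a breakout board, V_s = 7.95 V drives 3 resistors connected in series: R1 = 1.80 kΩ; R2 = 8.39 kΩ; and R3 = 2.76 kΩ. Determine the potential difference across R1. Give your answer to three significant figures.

V ≈ 1.11 V

Series total: ΣR = 1.80 + 8.39 + 2.76 = 12.95 kΩ.
By the voltage-divider rule, V = 7.95 × 1.800/12.95 = 1.105 V.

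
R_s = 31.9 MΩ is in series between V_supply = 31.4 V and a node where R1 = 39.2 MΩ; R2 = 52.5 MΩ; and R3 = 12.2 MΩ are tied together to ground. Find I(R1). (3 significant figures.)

Combine the parallel branches: R_p = (1/39.2 + 1/52.5 + 1/12.2)⁻¹ = 7.904 MΩ.
Node voltage V_A = V_supply · R_p/(R_s + R_p) = 31.4 × 0.1986 = 6.235 V.
Branch current I = V_A/R1 = 6.235/39.2 = 0.1591 µA.
(Equivalently: I_total = 0.7889 µA, then current-divider fraction G_k/ΣG = 0.2016.)

I ≈ 0.159 µA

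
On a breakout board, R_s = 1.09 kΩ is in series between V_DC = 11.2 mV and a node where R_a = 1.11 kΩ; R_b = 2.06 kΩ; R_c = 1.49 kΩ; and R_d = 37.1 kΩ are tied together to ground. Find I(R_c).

Parallel bank: R_p = 1/(1/1.11 + 1/2.06 + 1/1.49 + 1/37.1) = 0.4797 kΩ.
Node voltage V_A = V_DC · R_p/(R_s + R_p) = 11.2 × 0.3056 = 3.423 mV.
I(R_c) = V_A / R_c = 3.423/1.49 = 2.297 µA.
(Check via current divider: I_total = 7.135 µA; share G_k/ΣG = 0.3220 → same result.)

I ≈ 2.30 µA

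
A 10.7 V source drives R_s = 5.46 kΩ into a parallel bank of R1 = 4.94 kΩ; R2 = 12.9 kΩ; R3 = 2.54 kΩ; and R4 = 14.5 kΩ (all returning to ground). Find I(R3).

Equivalent of the parallel group: R_p = 1.347 kΩ.
V_A by voltage divider: V_A = 10.7 × 1.347/(5.46 + 1.347) = 2.117 V.
Branch current I = V_A/R3 = 2.117/2.54 = 0.8334 mA.
(Equivalently: I_total = 1.572 mA, then current-divider fraction G_k/ΣG = 0.5302.)

I ≈ 0.833 mA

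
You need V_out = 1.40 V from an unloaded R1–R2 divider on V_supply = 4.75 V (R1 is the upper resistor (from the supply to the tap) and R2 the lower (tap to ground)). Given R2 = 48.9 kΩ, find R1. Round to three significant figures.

The divider ratio is R2/(R1+R2) = 1.40/4.75 = 0.2947.
R1 = R2·(1/k − 1) = 48.9 × 2.393 = 117.0 kΩ.

R1 ≈ 117 kΩ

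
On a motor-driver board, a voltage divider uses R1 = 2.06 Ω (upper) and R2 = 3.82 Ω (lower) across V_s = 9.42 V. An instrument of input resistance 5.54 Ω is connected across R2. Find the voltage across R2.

V_out ≈ 4.93 V

R2 ‖ R_L = (3.82 × 5.54)/(3.82 + 5.54) = 2.261 Ω.
Now apply the divider: V_out = 9.42 × 0.5233 = 4.929 V.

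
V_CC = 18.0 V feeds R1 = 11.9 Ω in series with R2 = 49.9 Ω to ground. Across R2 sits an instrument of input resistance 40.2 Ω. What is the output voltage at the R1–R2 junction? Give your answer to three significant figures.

V_out ≈ 11.7 V

The load sits in parallel with R2, giving an effective lower resistance R2' = R2·R_L/(R2+R_L) = 22.26 Ω.
Voltage divider with the loaded lower leg: V_out = 18.0 × 22.26/(11.9 + 22.26) = 18.0 × 0.6517 = 11.73 V.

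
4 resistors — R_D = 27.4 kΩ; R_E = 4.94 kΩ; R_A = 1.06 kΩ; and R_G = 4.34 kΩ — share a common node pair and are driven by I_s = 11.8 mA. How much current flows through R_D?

ΣG = 1/27.4 + 1/4.94 + 1/1.06 + 1/4.34 = 1.413.
By the current-divider rule, I = I_s · G_k/ΣG = 11.8 × 0.02583 = 0.3048 mA.

I ≈ 0.305 mA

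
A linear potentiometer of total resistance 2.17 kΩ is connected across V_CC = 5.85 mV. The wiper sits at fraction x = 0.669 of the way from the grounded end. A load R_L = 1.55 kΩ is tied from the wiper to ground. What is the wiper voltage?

V_out ≈ 2.99 mV

Lower segment x·R_p = 1.452 kΩ; upper segment (1−x)·R_p = 0.7183 kΩ.
Lower segment in parallel with the load: 1.452 ‖ 1.55 = 0.7496 kΩ.
Then V_out = V_CC · 0.7496/(0.7183 + 0.7496) = 2.987 mV.
(Unloaded: V_out = x·V_CC = 3.91 mV.)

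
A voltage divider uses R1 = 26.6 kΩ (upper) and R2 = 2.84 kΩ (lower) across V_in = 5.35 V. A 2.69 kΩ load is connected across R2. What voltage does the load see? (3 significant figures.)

V_out ≈ 0.264 V

First combine the lower leg with the load: R2 ‖ R_L = 1.381 kΩ.
Voltage divider with the loaded lower leg: V_out = 5.35 × 1.381/(26.6 + 1.381) = 5.35 × 0.04937 = 0.2641 V.
(Unloaded it would be 0.516 V; the load pulls it down.)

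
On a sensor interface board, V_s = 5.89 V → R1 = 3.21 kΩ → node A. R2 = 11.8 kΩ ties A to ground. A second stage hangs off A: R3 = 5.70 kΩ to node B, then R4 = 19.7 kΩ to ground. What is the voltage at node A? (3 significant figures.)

V_A ≈ 4.21 V

The second stage (R3 + R4 = 25.40 kΩ) loads node A in parallel with R2.
Effective lower resistance at A: R2 ‖ 25.40 = 8.057 kΩ.
First divider: V_A = V_s · 8.057/(3.21 + 8.057) = 4.212 V.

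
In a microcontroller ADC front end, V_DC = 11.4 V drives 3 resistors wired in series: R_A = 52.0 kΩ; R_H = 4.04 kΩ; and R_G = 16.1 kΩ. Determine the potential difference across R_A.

ΣR = 52.0 + 4.04 + 16.1 = 72.14 kΩ.
By the voltage-divider rule, V = 11.4 × 52.00/72.14 = 8.217 V.

V ≈ 8.22 V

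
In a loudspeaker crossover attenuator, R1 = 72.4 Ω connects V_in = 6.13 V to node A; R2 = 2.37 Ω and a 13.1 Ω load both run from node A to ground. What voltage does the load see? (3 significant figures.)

V_out ≈ 0.165 V

The load sits in parallel with R2, giving an effective lower resistance R2' = R2·R_L/(R2+R_L) = 2.007 Ω.
Voltage divider with the loaded lower leg: V_out = 6.13 × 2.007/(72.4 + 2.007) = 6.13 × 0.02697 = 0.1653 V.
(Unloaded it would be 0.194 V; the load pulls it down.)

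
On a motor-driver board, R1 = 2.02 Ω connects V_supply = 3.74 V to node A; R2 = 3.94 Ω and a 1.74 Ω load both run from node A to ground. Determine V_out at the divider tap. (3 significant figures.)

First combine the lower leg with the load: R2 ‖ R_L = 1.207 Ω.
Then V_out = V_supply · R2'/(R1 + R2') = 3.74 × 1.207/3.227 = 1.399 V.

V_out ≈ 1.40 V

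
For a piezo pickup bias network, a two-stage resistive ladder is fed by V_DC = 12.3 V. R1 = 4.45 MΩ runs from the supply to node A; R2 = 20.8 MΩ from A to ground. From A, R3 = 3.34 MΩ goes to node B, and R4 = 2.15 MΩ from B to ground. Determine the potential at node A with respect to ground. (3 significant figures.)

V_A ≈ 6.08 V

The second stage (R3 + R4 = 5.490 MΩ) loads node A in parallel with R2.
R2 ‖ (R3+R4) = 4.344 MΩ.
V_A = 12.3 × 4.344/(4.45 + 4.344) = 6.076 V.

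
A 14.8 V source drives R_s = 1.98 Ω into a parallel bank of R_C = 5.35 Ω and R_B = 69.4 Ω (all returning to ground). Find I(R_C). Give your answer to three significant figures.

I ≈ 1.98 A

Combine the parallel branches: R_p = (1/5.35 + 1/69.4)⁻¹ = 4.967 Ω.
V_A by voltage divider: V_A = 14.8 × 4.967/(1.98 + 4.967) = 10.58 V.
Branch current I = V_A/R_C = 10.58/5.35 = 1.978 A.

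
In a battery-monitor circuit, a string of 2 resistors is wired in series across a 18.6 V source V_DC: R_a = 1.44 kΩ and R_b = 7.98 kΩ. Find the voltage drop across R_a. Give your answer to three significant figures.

Total series resistance ΣR = 1.44 + 7.98 = 9.420 kΩ.
V = V_DC · R/ΣR = 18.6 × 0.1529 = 2.843 V.

V ≈ 2.84 V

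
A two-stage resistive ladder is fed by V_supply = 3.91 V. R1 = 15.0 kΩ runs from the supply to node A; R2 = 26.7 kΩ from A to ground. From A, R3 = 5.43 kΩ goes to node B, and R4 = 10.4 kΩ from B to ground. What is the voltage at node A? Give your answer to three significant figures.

V_A ≈ 1.56 V

Looking into the second stage from A: R3 + R4 = 15.83 kΩ appears in parallel with R2.
R2 ‖ (R3+R4) = 9.938 kΩ.
V_A = 3.91 × 9.938/(15.0 + 9.938) = 1.558 V.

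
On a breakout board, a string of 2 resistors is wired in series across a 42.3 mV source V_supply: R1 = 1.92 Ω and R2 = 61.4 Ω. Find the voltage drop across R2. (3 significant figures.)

ΣR = 1.92 + 61.4 = 63.32 Ω.
Voltage divider: V = V_supply · (61.40 / 63.32) = 42.3 × 0.9697 = 41.02 mV.

V ≈ 41.0 mV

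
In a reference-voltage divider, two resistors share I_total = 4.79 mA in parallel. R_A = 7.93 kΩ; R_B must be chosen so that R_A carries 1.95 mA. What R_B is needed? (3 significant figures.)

The fraction through R_A equals R_B/(R_A+R_B).
1.95/4.79 = R_B/(R_A + R_B) → R_B = R_A · (0.4071)/(1 − 0.4071) = 7.93 × 0.6866 = 5.445 kΩ.

R_B ≈ 5.44 kΩ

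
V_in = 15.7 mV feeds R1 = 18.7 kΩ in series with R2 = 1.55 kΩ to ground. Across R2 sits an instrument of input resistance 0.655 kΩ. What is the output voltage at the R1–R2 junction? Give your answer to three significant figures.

V_out ≈ 0.377 mV

The load sits in parallel with R2, giving an effective lower resistance R2' = R2·R_L/(R2+R_L) = 0.4604 kΩ.
Now apply the divider: V_out = 15.7 × 0.02403 = 0.3773 mV.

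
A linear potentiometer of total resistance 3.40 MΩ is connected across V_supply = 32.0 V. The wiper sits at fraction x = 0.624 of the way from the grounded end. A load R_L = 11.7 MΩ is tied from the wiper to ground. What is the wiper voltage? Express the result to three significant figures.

The pot divides into 1.278 MΩ above the wiper and 2.122 MΩ below.
(x·R_p) ‖ R_L = 1.796 MΩ.
Loaded-divider output: V_out = 32.0 × 0.5842 = 18.69 V.

V_out ≈ 18.7 V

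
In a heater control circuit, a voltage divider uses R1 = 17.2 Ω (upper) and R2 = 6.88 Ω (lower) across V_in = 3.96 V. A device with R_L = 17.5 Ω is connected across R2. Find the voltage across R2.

R2 ‖ R_L = (6.88 × 17.5)/(6.88 + 17.5) = 4.938 Ω.
Voltage divider with the loaded lower leg: V_out = 3.96 × 4.938/(17.2 + 4.938) = 3.96 × 0.2231 = 0.8834 V.

V_out ≈ 0.883 V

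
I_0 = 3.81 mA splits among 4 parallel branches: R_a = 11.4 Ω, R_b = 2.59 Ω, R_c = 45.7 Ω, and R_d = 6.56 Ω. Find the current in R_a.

Conductances: ΣG = 1/11.4 + 1/2.59 + 1/45.7 + 1/6.56 = 0.6481 (1/Ω).
Current divider: I(R_a) = I_0 · G_k/ΣG = 3.81 × (0.08772/0.6481) = 3.81 × 0.1353 = 0.5156 mA.

I ≈ 0.516 mA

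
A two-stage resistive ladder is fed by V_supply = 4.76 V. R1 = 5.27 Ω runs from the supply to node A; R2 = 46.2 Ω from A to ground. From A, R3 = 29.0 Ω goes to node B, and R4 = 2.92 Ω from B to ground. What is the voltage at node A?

Looking into the second stage from A: R3 + R4 = 31.92 Ω appears in parallel with R2.
R2 ‖ (R3+R4) = 18.88 Ω.
First divider: V_A = V_supply · 18.88/(5.27 + 18.88) = 3.721 V.

V_A ≈ 3.72 V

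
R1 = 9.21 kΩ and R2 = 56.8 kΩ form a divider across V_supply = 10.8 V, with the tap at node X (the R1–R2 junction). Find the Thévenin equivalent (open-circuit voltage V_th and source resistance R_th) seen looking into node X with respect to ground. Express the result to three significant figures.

V_th ≈ 9.29 V, R_th ≈ 7.92 kΩ

V_th is the unloaded tap voltage: V_supply · R2/(R1+R2) = 10.8 × 0.8605 = 9.293 V.
With V_supply suppressed (replaced by a short), R_th = R1 ‖ R2 = (9.210 × 56.8)/(9.210 + 56.8) = 7.925 kΩ.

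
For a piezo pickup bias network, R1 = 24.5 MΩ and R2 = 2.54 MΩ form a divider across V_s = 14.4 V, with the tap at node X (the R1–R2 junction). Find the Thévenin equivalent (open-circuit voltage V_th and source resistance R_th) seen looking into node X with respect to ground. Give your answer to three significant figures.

V_th is the unloaded tap voltage: V_s · R2/(R1+R2) = 14.4 × 0.09393 = 1.353 V.
With V_s suppressed (replaced by a short), R_th = R1 ‖ R2 = (24.50 × 2.54)/(24.50 + 2.54) = 2.301 MΩ.

V_th ≈ 1.35 V, R_th ≈ 2.30 MΩ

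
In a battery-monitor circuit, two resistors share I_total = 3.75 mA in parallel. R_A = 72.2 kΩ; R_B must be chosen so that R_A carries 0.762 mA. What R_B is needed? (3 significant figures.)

Two-branch current divider: I_A = I_total · R_B/(R_A + R_B).
0.762/3.75 = R_B/(R_A + R_B) → R_B = R_A · (0.2032)/(1 − 0.2032) = 72.2 × 0.2550 = 18.41 kΩ.

R_B ≈ 18.4 kΩ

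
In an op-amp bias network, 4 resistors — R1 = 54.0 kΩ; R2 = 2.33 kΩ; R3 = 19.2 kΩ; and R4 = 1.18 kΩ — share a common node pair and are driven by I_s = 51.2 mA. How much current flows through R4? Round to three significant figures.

Conductances: ΣG = 1/54.0 + 1/2.33 + 1/19.2 + 1/1.18 = 1.347 (1/kΩ).
R4 takes the fraction G_k/ΣG = 0.8475/1.347 = 0.6290, so I = 51.2 × 0.6290 = 32.21 mA.

I ≈ 32.2 mA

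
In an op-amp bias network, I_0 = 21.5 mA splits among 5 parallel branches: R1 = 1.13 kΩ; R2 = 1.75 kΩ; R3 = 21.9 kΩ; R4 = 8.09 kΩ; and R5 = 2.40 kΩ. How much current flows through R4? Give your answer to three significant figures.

Total conductance ΣG = 1/1.13 + 1/1.75 + 1/21.9 + 1/8.09 + 1/2.40 = 2.042 (units of 1/kΩ).
R4 takes the fraction G_k/ΣG = 0.1236/2.042 = 0.06052, so I = 21.5 × 0.06052 = 1.301 mA.

I ≈ 1.30 mA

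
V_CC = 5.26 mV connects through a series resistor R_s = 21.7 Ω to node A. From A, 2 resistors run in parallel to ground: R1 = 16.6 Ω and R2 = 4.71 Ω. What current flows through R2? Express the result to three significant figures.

I ≈ 0.162 mA

Equivalent of the parallel group: R_p = 3.669 Ω.
Node voltage V_A = V_CC · R_p/(R_s + R_p) = 5.26 × 0.1446 = 0.7607 mV.
Branch current I = V_A/R2 = 0.7607/4.71 = 0.1615 mA.
(Equivalently: I_total = 0.2073 mA, then current-divider fraction G_k/ΣG = 0.7790.)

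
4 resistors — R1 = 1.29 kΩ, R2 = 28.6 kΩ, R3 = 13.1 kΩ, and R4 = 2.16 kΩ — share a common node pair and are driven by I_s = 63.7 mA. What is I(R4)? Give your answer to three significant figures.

I ≈ 21.9 mA

Conductances: ΣG = 1/1.29 + 1/28.6 + 1/13.1 + 1/2.16 = 1.349 (1/kΩ).
R4 takes the fraction G_k/ΣG = 0.4630/1.349 = 0.3431, so I = 63.7 × 0.3431 = 21.85 mA.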